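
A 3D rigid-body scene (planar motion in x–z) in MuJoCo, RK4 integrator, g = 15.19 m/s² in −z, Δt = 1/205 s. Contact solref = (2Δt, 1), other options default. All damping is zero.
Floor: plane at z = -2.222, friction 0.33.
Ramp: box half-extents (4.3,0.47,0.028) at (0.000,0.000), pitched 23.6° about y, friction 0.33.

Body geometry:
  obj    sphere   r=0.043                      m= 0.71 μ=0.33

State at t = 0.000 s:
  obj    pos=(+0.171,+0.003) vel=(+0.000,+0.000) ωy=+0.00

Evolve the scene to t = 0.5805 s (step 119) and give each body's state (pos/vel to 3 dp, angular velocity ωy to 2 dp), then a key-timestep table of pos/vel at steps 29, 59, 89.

State at t = 0.5805 s:
  obj    pos=(+0.842,-0.290) vel=(+2.311,-1.009) ωy=+58.62

Key-timestep trajectory:
   step    t(s)  obj.x    obj.z    obj.vx   obj.vz 
     29  0.1415   +0.211  -0.015  +0.563  -0.246
     59  0.2878   +0.336  -0.069  +1.146  -0.501
     89  0.4341   +0.546  -0.161  +1.728  -0.755


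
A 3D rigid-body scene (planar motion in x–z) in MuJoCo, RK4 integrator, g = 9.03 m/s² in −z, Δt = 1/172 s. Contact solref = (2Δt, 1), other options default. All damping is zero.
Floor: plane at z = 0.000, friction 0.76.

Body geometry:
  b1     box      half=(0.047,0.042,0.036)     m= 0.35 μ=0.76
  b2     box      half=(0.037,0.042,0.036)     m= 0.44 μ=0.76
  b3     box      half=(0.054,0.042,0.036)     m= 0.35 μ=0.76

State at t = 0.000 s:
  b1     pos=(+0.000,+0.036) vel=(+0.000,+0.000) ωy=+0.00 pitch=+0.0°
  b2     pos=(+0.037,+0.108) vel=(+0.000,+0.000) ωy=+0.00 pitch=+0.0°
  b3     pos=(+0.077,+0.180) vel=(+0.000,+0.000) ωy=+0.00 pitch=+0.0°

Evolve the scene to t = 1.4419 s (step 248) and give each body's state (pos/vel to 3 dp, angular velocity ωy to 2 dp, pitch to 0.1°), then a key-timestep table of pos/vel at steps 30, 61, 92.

State at t = 1.4419 s:
  b1     pos=(+0.000,+0.036) vel=(+0.000,+0.000) ωy=+0.00 pitch=+0.0°
  b2     pos=(+0.088,+0.037) vel=(+0.000,+0.000) ωy=+0.00 pitch=+90.0°
  b3     pos=(+0.287,+0.036) vel=(+0.000,+0.000) ωy=+0.00 pitch=+180.0°

Key-timestep trajectory:
   step    t(s)  b1.x    b1.z    b1.vx   b1.vz   b2.x    b2.z    b2.vx   b2.vz   b3.x    b3.z    b3.vx   b3.vz 
     30  0.1744   +0.000  +0.036  -0.001  +0.000   +0.044  +0.109  +0.093  +0.009   +0.097  +0.172  +0.254  -0.127
     61  0.3547   +0.000  +0.036  +0.000  +0.000   +0.081  +0.087  +0.290  -0.539   +0.171  +0.073  +0.470  -1.238
     92  0.5349   +0.000  +0.036  +0.000  +0.000   +0.088  +0.037  -0.006  +0.009   +0.252  +0.061  +0.409  -0.142


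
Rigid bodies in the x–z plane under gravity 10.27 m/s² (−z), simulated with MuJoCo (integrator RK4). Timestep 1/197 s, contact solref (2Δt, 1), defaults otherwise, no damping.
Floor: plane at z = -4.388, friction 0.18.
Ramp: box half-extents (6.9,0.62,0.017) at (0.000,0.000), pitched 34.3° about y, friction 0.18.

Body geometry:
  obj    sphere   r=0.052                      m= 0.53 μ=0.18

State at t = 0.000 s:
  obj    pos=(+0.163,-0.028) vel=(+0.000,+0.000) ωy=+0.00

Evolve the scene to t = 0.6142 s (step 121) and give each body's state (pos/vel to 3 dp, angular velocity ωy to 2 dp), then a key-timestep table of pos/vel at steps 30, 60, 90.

State at t = 0.6142 s:
  obj    pos=(+0.828,-0.481) vel=(+2.164,-1.471) ωy=+45.06

Key-timestep trajectory:
   step    t(s)  obj.x    obj.z    obj.vx   obj.vz 
     30  0.1523   +0.204  -0.056  +0.541  -0.357
     60  0.3046   +0.327  -0.139  +1.073  -0.731
     90  0.4569   +0.531  -0.279  +1.618  -1.077


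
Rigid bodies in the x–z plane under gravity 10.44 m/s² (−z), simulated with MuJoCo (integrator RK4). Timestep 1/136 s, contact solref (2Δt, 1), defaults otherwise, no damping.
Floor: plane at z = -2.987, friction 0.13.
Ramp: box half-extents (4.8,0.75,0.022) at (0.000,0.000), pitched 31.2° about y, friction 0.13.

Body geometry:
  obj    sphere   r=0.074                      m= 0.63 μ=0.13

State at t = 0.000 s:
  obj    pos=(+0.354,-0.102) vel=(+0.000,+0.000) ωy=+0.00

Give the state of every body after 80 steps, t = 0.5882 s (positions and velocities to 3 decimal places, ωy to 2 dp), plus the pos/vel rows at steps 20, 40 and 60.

State at t = 0.5882 s:
  obj    pos=(+0.983,-0.483) vel=(+2.135,-1.298) ωy=+23.04

Key-timestep trajectory:
   step    t(s)  obj.x    obj.z    obj.vx   obj.vz 
     20  0.1471   +0.393  -0.126  +0.539  -0.313
     40  0.2941   +0.511  -0.197  +1.060  -0.667
     60  0.4412   +0.708  -0.316  +1.599  -0.980


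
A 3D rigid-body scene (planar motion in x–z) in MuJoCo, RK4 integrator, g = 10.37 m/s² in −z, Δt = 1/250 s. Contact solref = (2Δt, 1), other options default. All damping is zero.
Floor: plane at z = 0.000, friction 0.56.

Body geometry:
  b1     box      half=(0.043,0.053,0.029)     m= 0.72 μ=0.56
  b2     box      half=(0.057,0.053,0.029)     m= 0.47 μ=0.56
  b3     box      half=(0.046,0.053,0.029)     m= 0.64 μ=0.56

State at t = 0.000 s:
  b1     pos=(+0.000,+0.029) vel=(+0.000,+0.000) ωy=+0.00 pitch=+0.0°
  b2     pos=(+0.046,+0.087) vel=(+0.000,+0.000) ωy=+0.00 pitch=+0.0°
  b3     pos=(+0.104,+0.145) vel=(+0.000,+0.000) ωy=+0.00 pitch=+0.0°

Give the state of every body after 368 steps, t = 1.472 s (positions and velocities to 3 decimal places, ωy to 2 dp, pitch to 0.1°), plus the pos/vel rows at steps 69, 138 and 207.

State at t = 1.472 s:
  b1     pos=(+0.000,+0.029) vel=(+0.000,+0.000) ωy=+0.00 pitch=+0.0°
  b2     pos=(+0.100,+0.057) vel=(+0.000,+0.000) ωy=+0.00 pitch=+90.0°
  b3     pos=(+0.195,+0.046) vel=(+0.000,+0.000) ωy=+0.00 pitch=+90.0°

Key-timestep trajectory:
   step    t(s)  b1.x    b1.z    b1.vx   b1.vz   b2.x    b2.z    b2.vx   b2.vz   b3.x    b3.z    b3.vx   b3.vz 
     69  0.2760   +0.000  +0.029  +0.000  +0.000   +0.103  +0.057  +0.293  +0.144   +0.187  +0.050  +0.362  -0.150
    138  0.5520   +0.000  +0.029  +0.000  +0.000   +0.117  +0.063  -0.198  -0.037   +0.194  +0.046  +0.047  -0.021
    207  0.8280   +0.000  +0.029  +0.000  +0.000   +0.103  +0.058  +0.093  +0.065   +0.195  +0.046  +0.000  +0.000


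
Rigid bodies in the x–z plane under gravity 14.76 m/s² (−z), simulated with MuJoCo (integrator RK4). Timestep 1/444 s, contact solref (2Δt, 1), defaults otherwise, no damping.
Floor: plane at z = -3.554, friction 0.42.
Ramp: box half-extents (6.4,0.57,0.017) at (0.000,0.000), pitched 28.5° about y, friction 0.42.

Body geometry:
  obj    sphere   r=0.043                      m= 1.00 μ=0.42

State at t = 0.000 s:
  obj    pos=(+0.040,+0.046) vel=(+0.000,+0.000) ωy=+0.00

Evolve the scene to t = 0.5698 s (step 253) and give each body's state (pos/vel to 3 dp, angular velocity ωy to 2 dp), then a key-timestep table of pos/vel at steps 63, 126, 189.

State at t = 0.5698 s:
  obj    pos=(+0.758,-0.343) vel=(+2.519,-1.368) ωy=+66.65

Key-timestep trajectory:
   step    t(s)  obj.x    obj.z    obj.vx   obj.vz 
     63  0.1419   +0.085  +0.022  +0.627  -0.341
    126  0.2838   +0.218  -0.050  +1.255  -0.681
    189  0.4257   +0.441  -0.171  +1.882  -1.022


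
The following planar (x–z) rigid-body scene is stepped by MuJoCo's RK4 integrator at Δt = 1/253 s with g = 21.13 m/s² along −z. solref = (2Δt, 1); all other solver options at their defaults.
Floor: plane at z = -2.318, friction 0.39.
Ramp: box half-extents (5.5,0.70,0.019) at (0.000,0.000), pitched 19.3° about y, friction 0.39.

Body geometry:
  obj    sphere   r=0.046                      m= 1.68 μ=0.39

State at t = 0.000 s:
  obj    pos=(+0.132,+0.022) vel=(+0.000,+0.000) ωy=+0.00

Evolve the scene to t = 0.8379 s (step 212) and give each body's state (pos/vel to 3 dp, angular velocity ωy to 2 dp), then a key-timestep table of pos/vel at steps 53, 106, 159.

State at t = 0.8379 s:
  obj    pos=(+1.785,-0.556) vel=(+3.945,-1.381) ωy=+90.86

Key-timestep trajectory:
   step    t(s)  obj.x    obj.z    obj.vx   obj.vz 
     53  0.2095   +0.236  -0.014  +0.986  -0.345
    106  0.4190   +0.545  -0.122  +1.973  -0.691
    159  0.6285   +1.062  -0.303  +2.959  -1.036


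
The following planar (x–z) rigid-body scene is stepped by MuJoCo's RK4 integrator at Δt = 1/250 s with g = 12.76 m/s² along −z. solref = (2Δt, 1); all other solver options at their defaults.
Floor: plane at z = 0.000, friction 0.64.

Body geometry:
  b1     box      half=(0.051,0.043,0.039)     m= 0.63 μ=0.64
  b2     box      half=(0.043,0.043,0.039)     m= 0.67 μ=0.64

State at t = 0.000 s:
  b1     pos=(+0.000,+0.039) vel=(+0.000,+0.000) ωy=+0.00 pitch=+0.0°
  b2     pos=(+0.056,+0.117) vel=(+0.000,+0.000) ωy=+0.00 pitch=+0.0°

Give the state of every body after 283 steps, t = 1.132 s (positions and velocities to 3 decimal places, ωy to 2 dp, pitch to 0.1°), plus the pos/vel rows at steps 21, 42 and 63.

State at t = 1.132 s:
  b1     pos=(+0.000,+0.039) vel=(+0.000,+0.000) ωy=+0.00 pitch=+0.0°
  b2     pos=(+0.102,+0.043) vel=(+0.000,+0.000) ωy=+0.00 pitch=+90.0°

Key-timestep trajectory:
   step    t(s)  b1.x    b1.z    b1.vx   b1.vz   b2.x    b2.z    b2.vx   b2.vz 
     21  0.0840   +0.000  +0.039  +0.000  +0.000   +0.060  +0.116  +0.095  -0.021
     42  0.1680   +0.000  +0.039  +0.000  +0.000   +0.074  +0.110  +0.271  -0.191
     63  0.2520   +0.000  +0.039  +0.000  +0.000   +0.100  +0.061  +0.310  -1.086


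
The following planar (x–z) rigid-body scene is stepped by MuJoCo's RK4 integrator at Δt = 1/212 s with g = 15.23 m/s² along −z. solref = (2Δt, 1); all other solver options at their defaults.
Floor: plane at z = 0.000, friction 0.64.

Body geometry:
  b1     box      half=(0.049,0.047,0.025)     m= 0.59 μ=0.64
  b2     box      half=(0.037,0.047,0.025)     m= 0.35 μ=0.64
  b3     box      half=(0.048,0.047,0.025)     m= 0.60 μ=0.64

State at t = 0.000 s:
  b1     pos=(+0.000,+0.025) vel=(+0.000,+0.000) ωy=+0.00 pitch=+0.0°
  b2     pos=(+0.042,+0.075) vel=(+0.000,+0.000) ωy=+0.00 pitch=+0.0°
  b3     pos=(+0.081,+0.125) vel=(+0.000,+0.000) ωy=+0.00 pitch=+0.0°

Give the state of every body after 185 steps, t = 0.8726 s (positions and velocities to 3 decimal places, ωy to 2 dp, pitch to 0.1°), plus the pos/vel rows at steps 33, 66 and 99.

State at t = 0.8726 s:
  b1     pos=(+0.000,+0.025) vel=(+0.000,+0.000) ωy=+0.00 pitch=+0.0°
  b2     pos=(+0.080,+0.037) vel=(+0.000,+0.000) ωy=+0.00 pitch=+90.0°
  b3     pos=(+0.241,+0.025) vel=(+0.000,+0.000) ωy=+0.00 pitch=+180.0°

Key-timestep trajectory:
   step    t(s)  b1.x    b1.z    b1.vx   b1.vz   b2.x    b2.z    b2.vx   b2.vz   b3.x    b3.z    b3.vx   b3.vz 
     33  0.1557   +0.000  +0.025  +0.000  +0.000   +0.062  +0.072  +0.295  -0.190   +0.127  +0.077  +0.494  -1.002
     66  0.3113   +0.000  +0.025  +0.000  +0.000   +0.080  +0.037  +0.000  +0.001   +0.184  +0.054  +0.158  +0.026
     99  0.4670   +0.000  +0.025  +0.000  +0.000   +0.080  +0.037  +0.000  +0.000   +0.210  +0.050  +0.297  -0.107


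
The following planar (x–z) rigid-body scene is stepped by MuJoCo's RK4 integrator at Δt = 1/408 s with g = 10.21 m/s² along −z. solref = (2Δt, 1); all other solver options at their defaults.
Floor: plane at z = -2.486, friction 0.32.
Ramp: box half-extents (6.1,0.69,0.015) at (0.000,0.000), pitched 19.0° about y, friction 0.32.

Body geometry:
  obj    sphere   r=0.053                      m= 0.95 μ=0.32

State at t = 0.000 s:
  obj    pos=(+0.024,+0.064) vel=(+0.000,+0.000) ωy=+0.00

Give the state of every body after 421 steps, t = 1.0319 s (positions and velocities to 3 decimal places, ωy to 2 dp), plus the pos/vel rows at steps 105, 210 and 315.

State at t = 1.0319 s:
  obj    pos=(+1.219,-0.348) vel=(+2.317,-0.798) ωy=+46.22

Key-timestep trajectory:
   step    t(s)  obj.x    obj.z    obj.vx   obj.vz 
    105  0.2574   +0.098  +0.038  +0.578  -0.199
    210  0.5147   +0.321  -0.039  +1.156  -0.398
    315  0.7721   +0.693  -0.167  +1.733  -0.597


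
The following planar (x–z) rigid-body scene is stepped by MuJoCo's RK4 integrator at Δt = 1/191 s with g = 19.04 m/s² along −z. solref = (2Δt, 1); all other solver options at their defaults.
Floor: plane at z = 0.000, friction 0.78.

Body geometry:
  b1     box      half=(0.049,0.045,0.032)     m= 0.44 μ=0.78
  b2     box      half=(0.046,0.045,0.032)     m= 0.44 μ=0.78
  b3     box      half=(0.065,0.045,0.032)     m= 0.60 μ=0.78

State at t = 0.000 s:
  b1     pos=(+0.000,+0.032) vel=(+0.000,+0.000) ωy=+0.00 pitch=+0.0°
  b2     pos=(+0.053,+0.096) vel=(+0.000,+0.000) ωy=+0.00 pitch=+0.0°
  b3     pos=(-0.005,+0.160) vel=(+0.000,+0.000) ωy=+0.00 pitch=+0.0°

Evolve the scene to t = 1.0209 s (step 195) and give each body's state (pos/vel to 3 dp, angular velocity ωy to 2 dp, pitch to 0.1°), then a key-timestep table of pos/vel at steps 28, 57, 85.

State at t = 1.0209 s:
  b1     pos=(+0.000,+0.032) vel=(+0.000,+0.000) ωy=+0.00 pitch=+0.0°
  b2     pos=(+0.095,+0.046) vel=(+0.000,+0.000) ωy=+0.00 pitch=+90.0°
  b3     pos=(-0.153,+0.032) vel=(+0.000,+0.000) ωy=+0.00 pitch=+180.0°

Key-timestep trajectory:
   step    t(s)  b1.x    b1.z    b1.vx   b1.vz   b2.x    b2.z    b2.vx   b2.vz   b3.x    b3.z    b3.vx   b3.vz 
     28  0.1466   +0.000  +0.032  -0.002  -0.003   +0.054  +0.096  +0.026  -0.005   -0.031  +0.133  -0.325  +0.070
     57  0.2984   +0.000  +0.032  +0.000  +0.001   +0.082  +0.072  +0.329  -0.740   -0.098  +0.112  -0.639  -0.648
     85  0.4450   +0.000  +0.032  +0.000  +0.000   +0.103  +0.051  -0.199  -0.090   -0.153  +0.032  +0.003  +0.007


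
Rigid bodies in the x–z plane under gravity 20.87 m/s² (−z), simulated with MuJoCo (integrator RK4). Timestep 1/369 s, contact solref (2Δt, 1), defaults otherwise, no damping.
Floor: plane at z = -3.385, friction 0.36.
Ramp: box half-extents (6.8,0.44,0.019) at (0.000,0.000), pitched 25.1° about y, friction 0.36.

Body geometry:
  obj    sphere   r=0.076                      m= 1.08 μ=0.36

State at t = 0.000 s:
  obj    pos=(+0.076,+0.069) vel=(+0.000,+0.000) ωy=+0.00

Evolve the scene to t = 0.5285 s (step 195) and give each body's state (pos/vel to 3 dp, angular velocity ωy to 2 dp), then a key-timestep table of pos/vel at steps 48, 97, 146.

State at t = 0.5285 s:
  obj    pos=(+0.876,-0.305) vel=(+3.026,-1.418) ωy=+43.96

Key-timestep trajectory:
   step    t(s)  obj.x    obj.z    obj.vx   obj.vz 
     48  0.1301   +0.125  +0.047  +0.745  -0.349
     97  0.2629   +0.274  -0.023  +1.505  -0.705
    146  0.3957   +0.524  -0.141  +2.266  -1.061


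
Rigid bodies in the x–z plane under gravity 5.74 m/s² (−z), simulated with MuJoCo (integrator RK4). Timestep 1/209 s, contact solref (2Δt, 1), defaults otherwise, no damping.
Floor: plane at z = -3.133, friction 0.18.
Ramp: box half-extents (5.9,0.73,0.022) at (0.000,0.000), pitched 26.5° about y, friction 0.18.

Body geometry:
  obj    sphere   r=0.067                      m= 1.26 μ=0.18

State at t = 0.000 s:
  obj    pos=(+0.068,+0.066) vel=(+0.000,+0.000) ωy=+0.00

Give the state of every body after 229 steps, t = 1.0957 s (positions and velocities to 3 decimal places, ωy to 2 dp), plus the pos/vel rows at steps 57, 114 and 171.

State at t = 1.0957 s:
  obj    pos=(+1.051,-0.424) vel=(+1.794,-0.894) ωy=+29.91

Key-timestep trajectory:
   step    t(s)  obj.x    obj.z    obj.vx   obj.vz 
     57  0.2727   +0.129  +0.035  +0.447  -0.223
    114  0.5455   +0.312  -0.056  +0.893  -0.445
    171  0.8182   +0.616  -0.208  +1.340  -0.668


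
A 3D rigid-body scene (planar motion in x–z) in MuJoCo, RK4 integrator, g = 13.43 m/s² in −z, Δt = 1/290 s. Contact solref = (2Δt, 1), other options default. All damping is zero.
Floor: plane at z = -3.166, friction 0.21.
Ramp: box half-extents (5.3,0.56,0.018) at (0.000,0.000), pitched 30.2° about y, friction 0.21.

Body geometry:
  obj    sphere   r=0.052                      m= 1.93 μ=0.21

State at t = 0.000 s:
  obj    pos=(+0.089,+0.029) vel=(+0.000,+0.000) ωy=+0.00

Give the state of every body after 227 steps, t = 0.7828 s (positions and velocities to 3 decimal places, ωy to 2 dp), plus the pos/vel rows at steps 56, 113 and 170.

State at t = 0.7828 s:
  obj    pos=(+1.367,-0.715) vel=(+3.265,-1.900) ωy=+72.62

Key-timestep trajectory:
   step    t(s)  obj.x    obj.z    obj.vx   obj.vz 
     56  0.1931   +0.167  -0.016  +0.806  -0.469
    113  0.3897   +0.406  -0.155  +1.625  -0.946
    170  0.5862   +0.806  -0.388  +2.445  -1.423


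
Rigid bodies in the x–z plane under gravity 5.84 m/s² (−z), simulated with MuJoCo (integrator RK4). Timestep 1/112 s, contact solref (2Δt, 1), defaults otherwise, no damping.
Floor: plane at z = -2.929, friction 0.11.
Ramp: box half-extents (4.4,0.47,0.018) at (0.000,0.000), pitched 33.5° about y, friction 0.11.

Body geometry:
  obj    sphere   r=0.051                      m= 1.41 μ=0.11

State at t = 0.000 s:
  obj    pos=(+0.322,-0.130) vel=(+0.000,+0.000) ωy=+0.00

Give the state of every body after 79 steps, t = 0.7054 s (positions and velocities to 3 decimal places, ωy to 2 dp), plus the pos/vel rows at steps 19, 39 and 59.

State at t = 0.7054 s:
  obj    pos=(+0.879,-0.499) vel=(+1.587,-1.034) ωy=+18.58

Key-timestep trajectory:
   step    t(s)  obj.x    obj.z    obj.vx   obj.vz 
     19  0.1696   +0.354  -0.152  +0.375  -0.261
     39  0.3482   +0.458  -0.220  +0.781  -0.515
     59  0.5268   +0.633  -0.336  +1.173  -0.797


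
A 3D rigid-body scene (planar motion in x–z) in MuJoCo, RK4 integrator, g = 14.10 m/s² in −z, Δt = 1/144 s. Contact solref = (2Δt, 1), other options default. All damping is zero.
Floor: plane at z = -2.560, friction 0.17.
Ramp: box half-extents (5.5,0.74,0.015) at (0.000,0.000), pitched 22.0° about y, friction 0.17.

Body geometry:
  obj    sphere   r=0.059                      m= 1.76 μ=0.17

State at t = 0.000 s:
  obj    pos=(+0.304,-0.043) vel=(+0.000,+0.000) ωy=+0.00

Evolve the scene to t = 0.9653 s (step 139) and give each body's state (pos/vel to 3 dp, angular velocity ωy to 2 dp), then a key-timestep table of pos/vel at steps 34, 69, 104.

State at t = 0.9653 s:
  obj    pos=(+1.934,-0.702) vel=(+3.377,-1.364) ωy=+61.70

Key-timestep trajectory:
   step    t(s)  obj.x    obj.z    obj.vx   obj.vz 
     34  0.2361   +0.402  -0.082  +0.826  -0.334
     69  0.4792   +0.706  -0.205  +1.677  -0.677
    104  0.7222   +1.217  -0.412  +2.527  -1.021


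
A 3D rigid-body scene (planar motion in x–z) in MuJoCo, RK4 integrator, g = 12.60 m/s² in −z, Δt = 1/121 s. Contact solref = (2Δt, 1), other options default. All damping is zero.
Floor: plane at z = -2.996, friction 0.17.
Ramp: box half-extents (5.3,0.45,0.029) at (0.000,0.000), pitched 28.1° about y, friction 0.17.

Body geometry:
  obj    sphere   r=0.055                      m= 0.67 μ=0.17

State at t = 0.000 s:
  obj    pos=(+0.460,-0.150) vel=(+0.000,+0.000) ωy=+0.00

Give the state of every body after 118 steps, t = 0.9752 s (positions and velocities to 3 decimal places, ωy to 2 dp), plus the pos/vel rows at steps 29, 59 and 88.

State at t = 0.9752 s:
  obj    pos=(+2.239,-1.100) vel=(+3.647,-1.947) ωy=+75.12

Key-timestep trajectory:
   step    t(s)  obj.x    obj.z    obj.vx   obj.vz 
     29  0.2397   +0.567  -0.208  +0.897  -0.479
     59  0.4876   +0.905  -0.388  +1.824  -0.974
     88  0.7273   +1.449  -0.679  +2.720  -1.452


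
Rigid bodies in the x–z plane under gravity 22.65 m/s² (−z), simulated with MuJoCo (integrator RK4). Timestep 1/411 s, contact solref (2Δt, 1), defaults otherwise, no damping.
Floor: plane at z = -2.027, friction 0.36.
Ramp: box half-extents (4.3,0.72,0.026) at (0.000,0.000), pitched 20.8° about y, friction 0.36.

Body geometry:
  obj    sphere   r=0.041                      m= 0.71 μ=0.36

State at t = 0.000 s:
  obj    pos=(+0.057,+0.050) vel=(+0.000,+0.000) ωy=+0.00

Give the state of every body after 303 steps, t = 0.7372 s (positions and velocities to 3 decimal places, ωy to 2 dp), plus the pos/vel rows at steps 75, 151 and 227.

State at t = 0.7372 s:
  obj    pos=(+1.517,-0.504) vel=(+3.959,-1.504) ωy=+103.29

Key-timestep trajectory:
   step    t(s)  obj.x    obj.z    obj.vx   obj.vz 
     75  0.1825   +0.146  +0.016  +0.980  -0.372
    151  0.3674   +0.420  -0.088  +1.973  -0.750
    227  0.5523   +0.876  -0.261  +2.966  -1.127


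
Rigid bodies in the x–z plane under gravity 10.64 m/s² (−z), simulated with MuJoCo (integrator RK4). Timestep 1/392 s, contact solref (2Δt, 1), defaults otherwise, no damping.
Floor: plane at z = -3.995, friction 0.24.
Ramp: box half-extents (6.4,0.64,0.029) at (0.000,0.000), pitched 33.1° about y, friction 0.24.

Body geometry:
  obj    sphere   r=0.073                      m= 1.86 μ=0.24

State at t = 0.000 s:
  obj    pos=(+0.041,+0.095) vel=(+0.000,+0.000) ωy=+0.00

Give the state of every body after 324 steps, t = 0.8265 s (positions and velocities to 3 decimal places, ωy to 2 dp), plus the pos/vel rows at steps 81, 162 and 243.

State at t = 0.8265 s:
  obj    pos=(+1.229,-0.679) vel=(+2.874,-1.873) ωy=+46.98

Key-timestep trajectory:
   step    t(s)  obj.x    obj.z    obj.vx   obj.vz 
     81  0.2066   +0.115  +0.047  +0.719  -0.468
    162  0.4133   +0.338  -0.099  +1.437  -0.937
    243  0.6199   +0.709  -0.341  +2.155  -1.405


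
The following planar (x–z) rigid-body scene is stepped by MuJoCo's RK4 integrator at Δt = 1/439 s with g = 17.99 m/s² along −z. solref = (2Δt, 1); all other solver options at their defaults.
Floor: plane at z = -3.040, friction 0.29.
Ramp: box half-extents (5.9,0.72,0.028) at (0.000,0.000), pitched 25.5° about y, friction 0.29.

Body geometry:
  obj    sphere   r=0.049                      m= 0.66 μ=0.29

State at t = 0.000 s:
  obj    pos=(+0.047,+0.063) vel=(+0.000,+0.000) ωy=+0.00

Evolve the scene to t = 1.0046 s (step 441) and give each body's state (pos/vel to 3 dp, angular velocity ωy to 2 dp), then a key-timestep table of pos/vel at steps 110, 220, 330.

State at t = 1.0046 s:
  obj    pos=(+2.566,-1.139) vel=(+5.016,-2.393) ωy=+113.41

Key-timestep trajectory:
   step    t(s)  obj.x    obj.z    obj.vx   obj.vz 
    110  0.2506   +0.204  -0.012  +1.251  -0.597
    220  0.5011   +0.674  -0.236  +2.502  -1.194
    330  0.7517   +1.458  -0.610  +3.753  -1.790


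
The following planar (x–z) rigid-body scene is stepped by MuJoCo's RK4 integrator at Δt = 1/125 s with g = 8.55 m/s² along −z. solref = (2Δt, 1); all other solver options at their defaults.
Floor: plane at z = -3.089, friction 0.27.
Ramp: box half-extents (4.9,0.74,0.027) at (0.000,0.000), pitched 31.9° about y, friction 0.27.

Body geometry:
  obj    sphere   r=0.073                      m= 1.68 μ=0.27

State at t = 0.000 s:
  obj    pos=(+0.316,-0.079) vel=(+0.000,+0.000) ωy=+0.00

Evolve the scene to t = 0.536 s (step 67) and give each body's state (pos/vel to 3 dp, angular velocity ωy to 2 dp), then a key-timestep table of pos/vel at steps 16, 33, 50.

State at t = 0.536 s:
  obj    pos=(+0.710,-0.324) vel=(+1.469,-0.914) ωy=+23.68

Key-timestep trajectory:
   step    t(s)  obj.x    obj.z    obj.vx   obj.vz 
     16  0.1280   +0.339  -0.093  +0.351  -0.219
     33  0.2640   +0.412  -0.138  +0.724  -0.450
     50  0.4000   +0.535  -0.215  +1.096  -0.682


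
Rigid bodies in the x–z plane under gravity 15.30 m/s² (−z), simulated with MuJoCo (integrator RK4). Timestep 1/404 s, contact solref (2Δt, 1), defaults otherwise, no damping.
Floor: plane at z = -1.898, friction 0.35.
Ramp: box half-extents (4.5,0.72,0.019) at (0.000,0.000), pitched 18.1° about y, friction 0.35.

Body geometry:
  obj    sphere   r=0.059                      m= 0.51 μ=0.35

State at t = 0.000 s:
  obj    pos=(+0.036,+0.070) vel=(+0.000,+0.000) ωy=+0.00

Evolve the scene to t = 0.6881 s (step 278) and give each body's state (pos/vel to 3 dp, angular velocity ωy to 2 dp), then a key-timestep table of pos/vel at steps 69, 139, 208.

State at t = 0.6881 s:
  obj    pos=(+0.800,-0.179) vel=(+2.221,-0.726) ωy=+39.59

Key-timestep trajectory:
   step    t(s)  obj.x    obj.z    obj.vx   obj.vz 
     69  0.1708   +0.083  +0.055  +0.551  -0.180
    139  0.3441   +0.227  +0.008  +1.110  -0.363
    208  0.5149   +0.464  -0.070  +1.662  -0.543


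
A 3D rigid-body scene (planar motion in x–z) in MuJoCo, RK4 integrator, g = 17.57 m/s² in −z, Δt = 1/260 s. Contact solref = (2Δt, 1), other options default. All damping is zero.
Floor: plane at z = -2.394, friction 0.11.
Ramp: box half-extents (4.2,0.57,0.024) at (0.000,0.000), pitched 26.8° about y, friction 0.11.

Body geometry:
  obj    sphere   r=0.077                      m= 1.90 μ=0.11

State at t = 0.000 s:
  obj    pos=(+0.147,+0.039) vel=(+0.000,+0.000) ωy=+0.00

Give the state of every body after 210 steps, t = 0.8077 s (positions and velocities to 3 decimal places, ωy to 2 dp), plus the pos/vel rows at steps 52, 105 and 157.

State at t = 0.8077 s:
  obj    pos=(+1.951,-0.872) vel=(+4.471,-2.248) ωy=+45.26

Key-timestep trajectory:
   step    t(s)  obj.x    obj.z    obj.vx   obj.vz 
     52  0.2000   +0.258  -0.017  +1.108  -0.553
    105  0.4038   +0.598  -0.189  +2.238  -1.117
    157  0.6038   +1.155  -0.470  +3.345  -1.675


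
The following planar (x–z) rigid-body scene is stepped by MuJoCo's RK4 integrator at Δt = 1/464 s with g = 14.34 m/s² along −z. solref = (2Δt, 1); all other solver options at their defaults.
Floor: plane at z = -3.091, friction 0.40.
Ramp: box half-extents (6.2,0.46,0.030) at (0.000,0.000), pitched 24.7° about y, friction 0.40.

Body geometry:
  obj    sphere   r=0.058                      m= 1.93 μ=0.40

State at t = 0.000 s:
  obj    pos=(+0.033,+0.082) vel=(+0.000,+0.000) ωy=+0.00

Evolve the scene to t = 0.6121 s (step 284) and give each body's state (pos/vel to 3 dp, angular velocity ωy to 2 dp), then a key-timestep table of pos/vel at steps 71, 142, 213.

State at t = 0.6121 s:
  obj    pos=(+0.761,-0.253) vel=(+2.380,-1.095) ωy=+45.16

Key-timestep trajectory:
   step    t(s)  obj.x    obj.z    obj.vx   obj.vz 
     71  0.1530   +0.078  +0.061  +0.595  -0.274
    142  0.3060   +0.215  -0.002  +1.190  -0.547
    213  0.4591   +0.443  -0.107  +1.785  -0.821


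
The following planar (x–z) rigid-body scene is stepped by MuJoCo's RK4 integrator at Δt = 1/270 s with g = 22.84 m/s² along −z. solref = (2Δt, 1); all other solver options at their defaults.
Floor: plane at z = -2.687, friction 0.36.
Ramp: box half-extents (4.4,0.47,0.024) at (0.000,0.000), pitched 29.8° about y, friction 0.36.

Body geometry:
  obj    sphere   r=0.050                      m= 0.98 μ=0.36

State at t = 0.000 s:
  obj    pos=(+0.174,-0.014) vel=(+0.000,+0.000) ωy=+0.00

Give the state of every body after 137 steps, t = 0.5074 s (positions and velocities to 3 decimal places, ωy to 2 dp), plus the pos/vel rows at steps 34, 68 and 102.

State at t = 0.5074 s:
  obj    pos=(+1.080,-0.533) vel=(+3.570,-2.045) ωy=+82.26

Key-timestep trajectory:
   step    t(s)  obj.x    obj.z    obj.vx   obj.vz 
     34  0.1259   +0.230  -0.046  +0.886  -0.508
     68  0.2519   +0.397  -0.142  +1.772  -1.015
    102  0.3778   +0.676  -0.302  +2.658  -1.522


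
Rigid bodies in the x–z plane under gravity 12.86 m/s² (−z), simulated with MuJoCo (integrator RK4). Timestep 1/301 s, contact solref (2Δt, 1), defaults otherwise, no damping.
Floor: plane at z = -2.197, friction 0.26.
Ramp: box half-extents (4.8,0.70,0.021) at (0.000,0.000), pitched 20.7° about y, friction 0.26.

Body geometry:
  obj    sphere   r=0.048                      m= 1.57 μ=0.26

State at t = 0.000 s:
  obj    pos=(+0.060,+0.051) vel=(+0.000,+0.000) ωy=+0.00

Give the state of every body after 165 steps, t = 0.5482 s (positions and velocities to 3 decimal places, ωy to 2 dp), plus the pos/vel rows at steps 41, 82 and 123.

State at t = 0.5482 s:
  obj    pos=(+0.516,-0.121) vel=(+1.665,-0.629) ωy=+37.07

Key-timestep trajectory:
   step    t(s)  obj.x    obj.z    obj.vx   obj.vz 
     41  0.1362   +0.088  +0.040  +0.414  -0.156
     82  0.2724   +0.173  +0.008  +0.828  -0.313
    123  0.4086   +0.314  -0.045  +1.241  -0.469


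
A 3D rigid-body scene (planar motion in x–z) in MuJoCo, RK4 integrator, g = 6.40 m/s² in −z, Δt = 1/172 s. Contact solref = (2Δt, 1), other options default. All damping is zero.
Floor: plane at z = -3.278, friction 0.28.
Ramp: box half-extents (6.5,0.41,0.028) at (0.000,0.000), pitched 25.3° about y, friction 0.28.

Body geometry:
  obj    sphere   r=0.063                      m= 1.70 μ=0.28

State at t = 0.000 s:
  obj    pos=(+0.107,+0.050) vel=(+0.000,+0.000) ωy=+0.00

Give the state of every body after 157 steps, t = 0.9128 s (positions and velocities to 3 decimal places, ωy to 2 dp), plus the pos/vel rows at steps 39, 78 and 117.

State at t = 0.9128 s:
  obj    pos=(+0.843,-0.298) vel=(+1.612,-0.762) ωy=+28.30

Key-timestep trajectory:
   step    t(s)  obj.x    obj.z    obj.vx   obj.vz 
     39  0.2267   +0.152  +0.029  +0.401  -0.189
     78  0.4535   +0.289  -0.036  +0.801  -0.379
    117  0.6802   +0.516  -0.143  +1.202  -0.568


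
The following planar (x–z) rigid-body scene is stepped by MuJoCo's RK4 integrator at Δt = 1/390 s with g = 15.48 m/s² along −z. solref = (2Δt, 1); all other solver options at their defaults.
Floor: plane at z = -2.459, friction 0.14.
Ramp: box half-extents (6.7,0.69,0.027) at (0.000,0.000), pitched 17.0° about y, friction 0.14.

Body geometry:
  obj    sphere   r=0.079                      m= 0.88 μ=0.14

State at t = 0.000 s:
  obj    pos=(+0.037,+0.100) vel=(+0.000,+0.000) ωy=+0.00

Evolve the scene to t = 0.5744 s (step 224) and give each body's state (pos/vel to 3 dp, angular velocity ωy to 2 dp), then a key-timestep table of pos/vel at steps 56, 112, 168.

State at t = 0.5744 s:
  obj    pos=(+0.547,-0.056) vel=(+1.776,-0.543) ωy=+23.50

Key-timestep trajectory:
   step    t(s)  obj.x    obj.z    obj.vx   obj.vz 
     56  0.1436   +0.069  +0.090  +0.444  -0.136
    112  0.2872   +0.164  +0.061  +0.888  -0.271
    168  0.4308   +0.324  +0.012  +1.332  -0.407


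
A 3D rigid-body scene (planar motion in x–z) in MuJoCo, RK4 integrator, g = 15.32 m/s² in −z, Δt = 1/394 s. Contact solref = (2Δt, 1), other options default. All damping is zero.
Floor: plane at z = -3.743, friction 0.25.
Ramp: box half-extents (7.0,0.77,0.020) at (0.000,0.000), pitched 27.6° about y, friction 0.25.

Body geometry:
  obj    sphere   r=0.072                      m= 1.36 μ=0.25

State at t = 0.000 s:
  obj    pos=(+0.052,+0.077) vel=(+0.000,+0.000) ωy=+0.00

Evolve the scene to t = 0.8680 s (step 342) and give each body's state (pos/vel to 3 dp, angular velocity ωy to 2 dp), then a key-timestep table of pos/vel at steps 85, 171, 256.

State at t = 0.8680 s:
  obj    pos=(+1.745,-0.808) vel=(+3.900,-2.039) ωy=+61.11

Key-timestep trajectory:
   step    t(s)  obj.x    obj.z    obj.vx   obj.vz 
     85  0.2157   +0.157  +0.022  +0.969  -0.507
    171  0.4340   +0.475  -0.145  +1.950  -1.019
    256  0.6497   +1.000  -0.419  +2.919  -1.526


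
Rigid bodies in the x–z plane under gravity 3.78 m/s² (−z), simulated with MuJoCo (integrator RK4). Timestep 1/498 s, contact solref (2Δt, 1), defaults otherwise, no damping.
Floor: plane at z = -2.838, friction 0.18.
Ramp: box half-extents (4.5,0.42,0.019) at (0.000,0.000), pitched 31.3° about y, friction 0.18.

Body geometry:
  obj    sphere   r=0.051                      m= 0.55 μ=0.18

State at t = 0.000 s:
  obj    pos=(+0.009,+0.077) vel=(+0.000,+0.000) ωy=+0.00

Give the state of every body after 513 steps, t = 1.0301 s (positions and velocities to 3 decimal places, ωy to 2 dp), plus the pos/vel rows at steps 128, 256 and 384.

State at t = 1.0301 s:
  obj    pos=(+0.645,-0.310) vel=(+1.235,-0.751) ωy=+28.33

Key-timestep trajectory:
   step    t(s)  obj.x    obj.z    obj.vx   obj.vz 
    128  0.2570   +0.048  +0.052  +0.308  -0.187
    256  0.5141   +0.167  -0.020  +0.616  -0.375
    384  0.7711   +0.365  -0.140  +0.924  -0.562


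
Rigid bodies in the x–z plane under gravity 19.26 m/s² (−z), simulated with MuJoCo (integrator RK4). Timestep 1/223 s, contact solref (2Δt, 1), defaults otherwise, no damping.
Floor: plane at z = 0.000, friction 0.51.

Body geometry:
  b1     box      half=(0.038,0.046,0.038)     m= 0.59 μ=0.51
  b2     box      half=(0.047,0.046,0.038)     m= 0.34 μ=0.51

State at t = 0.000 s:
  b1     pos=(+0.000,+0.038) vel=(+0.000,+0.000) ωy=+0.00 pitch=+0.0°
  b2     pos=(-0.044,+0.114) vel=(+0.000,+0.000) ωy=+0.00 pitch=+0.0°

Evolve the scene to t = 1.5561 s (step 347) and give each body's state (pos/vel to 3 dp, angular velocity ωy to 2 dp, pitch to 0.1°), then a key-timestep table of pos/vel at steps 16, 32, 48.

State at t = 1.5561 s:
  b1     pos=(+0.000,+0.038) vel=(+0.000,+0.000) ωy=+0.00 pitch=+0.0°
  b2     pos=(-0.092,+0.047) vel=(+0.000,+0.000) ωy=+0.00 pitch=-90.0°

Key-timestep trajectory:
   step    t(s)  b1.x    b1.z    b1.vx   b1.vz   b2.x    b2.z    b2.vx   b2.vz 
     16  0.0717   +0.000  +0.038  +0.000  +0.000   -0.049  +0.113  -0.141  -0.039
     32  0.1435   +0.000  +0.038  +0.000  +0.000   -0.067  +0.102  -0.358  -0.398
     48  0.2152   +0.000  +0.038  +0.000  +0.000   -0.093  +0.043  -0.039  +0.110


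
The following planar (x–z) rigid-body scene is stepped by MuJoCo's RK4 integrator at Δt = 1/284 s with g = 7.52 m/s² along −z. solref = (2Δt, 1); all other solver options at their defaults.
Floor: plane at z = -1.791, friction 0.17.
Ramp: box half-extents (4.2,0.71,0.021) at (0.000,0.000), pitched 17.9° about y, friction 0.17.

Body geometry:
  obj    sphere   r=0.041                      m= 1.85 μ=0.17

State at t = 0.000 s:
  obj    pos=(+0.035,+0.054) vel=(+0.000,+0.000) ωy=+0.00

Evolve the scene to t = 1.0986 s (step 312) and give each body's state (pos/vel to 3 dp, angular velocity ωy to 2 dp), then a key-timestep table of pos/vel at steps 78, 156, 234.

State at t = 1.0986 s:
  obj    pos=(+0.983,-0.252) vel=(+1.726,-0.557) ωy=+44.23

Key-timestep trajectory:
   step    t(s)  obj.x    obj.z    obj.vx   obj.vz 
     78  0.2746   +0.094  +0.035  +0.432  -0.139
    156  0.5493   +0.272  -0.023  +0.863  -0.279
    234  0.8239   +0.568  -0.118  +1.294  -0.418


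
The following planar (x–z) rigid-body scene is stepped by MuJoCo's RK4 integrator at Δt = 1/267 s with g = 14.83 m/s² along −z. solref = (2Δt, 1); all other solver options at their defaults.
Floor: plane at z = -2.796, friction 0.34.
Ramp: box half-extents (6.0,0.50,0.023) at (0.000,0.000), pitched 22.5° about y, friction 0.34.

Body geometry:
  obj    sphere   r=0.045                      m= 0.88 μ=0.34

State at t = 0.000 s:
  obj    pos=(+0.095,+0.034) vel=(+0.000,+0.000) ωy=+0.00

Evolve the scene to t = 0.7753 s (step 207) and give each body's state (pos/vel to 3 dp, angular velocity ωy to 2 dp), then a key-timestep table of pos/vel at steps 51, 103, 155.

State at t = 0.7753 s:
  obj    pos=(+1.221,-0.432) vel=(+2.904,-1.203) ωy=+69.83

Key-timestep trajectory:
   step    t(s)  obj.x    obj.z    obj.vx   obj.vz 
     51  0.1910   +0.163  +0.006  +0.715  -0.296
    103  0.3858   +0.374  -0.081  +1.445  -0.598
    155  0.5805   +0.726  -0.227  +2.174  -0.901


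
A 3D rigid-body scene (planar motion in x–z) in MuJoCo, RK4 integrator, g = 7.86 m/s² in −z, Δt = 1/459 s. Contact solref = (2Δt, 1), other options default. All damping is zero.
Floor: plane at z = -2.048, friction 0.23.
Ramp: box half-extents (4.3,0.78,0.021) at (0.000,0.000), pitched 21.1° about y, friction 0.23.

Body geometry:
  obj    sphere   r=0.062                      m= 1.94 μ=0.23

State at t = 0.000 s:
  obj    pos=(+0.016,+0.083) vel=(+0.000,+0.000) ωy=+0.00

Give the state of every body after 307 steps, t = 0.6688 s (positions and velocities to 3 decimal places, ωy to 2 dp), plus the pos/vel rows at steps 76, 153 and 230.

State at t = 0.6688 s:
  obj    pos=(+0.438,-0.080) vel=(+1.261,-0.487) ωy=+21.80

Key-timestep trajectory:
   step    t(s)  obj.x    obj.z    obj.vx   obj.vz 
     76  0.1656   +0.042  +0.073  +0.312  -0.120
    153  0.3333   +0.121  +0.042  +0.629  -0.243
    230  0.5011   +0.253  -0.009  +0.945  -0.365


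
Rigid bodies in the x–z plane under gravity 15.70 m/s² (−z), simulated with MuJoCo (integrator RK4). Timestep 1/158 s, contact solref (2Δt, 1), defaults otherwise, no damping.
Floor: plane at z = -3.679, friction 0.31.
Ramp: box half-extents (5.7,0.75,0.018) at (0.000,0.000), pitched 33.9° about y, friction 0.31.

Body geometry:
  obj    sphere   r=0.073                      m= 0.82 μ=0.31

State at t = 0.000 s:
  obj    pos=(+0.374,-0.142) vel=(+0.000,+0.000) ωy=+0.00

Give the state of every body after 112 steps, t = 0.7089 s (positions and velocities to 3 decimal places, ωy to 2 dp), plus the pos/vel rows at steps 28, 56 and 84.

State at t = 0.7089 s:
  obj    pos=(+1.679,-1.018) vel=(+3.680,-2.473) ωy=+60.71

Key-timestep trajectory:
   step    t(s)  obj.x    obj.z    obj.vx   obj.vz 
     28  0.1772   +0.456  -0.197  +0.921  -0.619
     56  0.3544   +0.700  -0.361  +1.840  -1.237
     84  0.5316   +1.108  -0.635  +2.760  -1.855


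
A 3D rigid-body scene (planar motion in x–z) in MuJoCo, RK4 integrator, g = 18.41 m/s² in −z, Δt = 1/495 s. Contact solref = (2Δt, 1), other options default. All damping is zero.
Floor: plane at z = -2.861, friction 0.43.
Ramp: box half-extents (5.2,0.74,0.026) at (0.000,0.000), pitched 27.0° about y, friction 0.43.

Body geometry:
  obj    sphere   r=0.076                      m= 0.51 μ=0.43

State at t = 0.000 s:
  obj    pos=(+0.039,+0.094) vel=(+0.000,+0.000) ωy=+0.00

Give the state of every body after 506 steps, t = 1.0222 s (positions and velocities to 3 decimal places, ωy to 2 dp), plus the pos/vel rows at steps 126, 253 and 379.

State at t = 1.0222 s:
  obj    pos=(+2.818,-1.322) vel=(+5.438,-2.771) ωy=+80.29

Key-timestep trajectory:
   step    t(s)  obj.x    obj.z    obj.vx   obj.vz 
    126  0.2545   +0.212  +0.007  +1.354  -0.690
    253  0.5111   +0.734  -0.260  +2.719  -1.385
    379  0.7657   +1.598  -0.700  +4.073  -2.075


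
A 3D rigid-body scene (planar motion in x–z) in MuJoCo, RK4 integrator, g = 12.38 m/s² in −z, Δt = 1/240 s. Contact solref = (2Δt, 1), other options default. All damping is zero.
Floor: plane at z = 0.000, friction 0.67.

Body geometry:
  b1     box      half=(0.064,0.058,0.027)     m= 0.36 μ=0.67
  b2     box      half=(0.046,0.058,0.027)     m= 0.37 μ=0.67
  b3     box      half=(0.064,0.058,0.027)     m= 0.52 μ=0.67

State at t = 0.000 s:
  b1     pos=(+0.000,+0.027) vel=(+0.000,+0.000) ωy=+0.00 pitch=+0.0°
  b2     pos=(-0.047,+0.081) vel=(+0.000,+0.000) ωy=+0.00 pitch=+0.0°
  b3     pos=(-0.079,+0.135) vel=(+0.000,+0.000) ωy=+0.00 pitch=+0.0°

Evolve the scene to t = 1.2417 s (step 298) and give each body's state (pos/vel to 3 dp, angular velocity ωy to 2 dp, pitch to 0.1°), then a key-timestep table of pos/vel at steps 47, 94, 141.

State at t = 1.2417 s:
  b1     pos=(+0.000,+0.027) vel=(+0.000,+0.000) ωy=+0.00 pitch=+0.0°
  b2     pos=(-0.099,+0.046) vel=(+0.000,+0.000) ωy=+0.00 pitch=-90.0°
  b3     pos=(-0.273,+0.027) vel=(+0.000,+0.000) ωy=+0.00 pitch=+180.0°

Key-timestep trajectory:
   step    t(s)  b1.x    b1.z    b1.vx   b1.vz   b2.x    b2.z    b2.vx   b2.vz   b3.x    b3.z    b3.vx   b3.vz 
     47  0.1958   +0.000  +0.027  +0.000  +0.000   -0.051  +0.083  -0.052  +0.024   -0.090  +0.132  -0.142  -0.046
     94  0.3917   +0.000  +0.027  +0.000  +0.000   -0.087  +0.072  -0.332  -0.522   -0.155  +0.066  -0.441  +0.156
    141  0.5875   +0.000  +0.027  +0.000  +0.000   -0.099  +0.046  +0.000  +0.000   -0.220  +0.068  -0.295  -0.054


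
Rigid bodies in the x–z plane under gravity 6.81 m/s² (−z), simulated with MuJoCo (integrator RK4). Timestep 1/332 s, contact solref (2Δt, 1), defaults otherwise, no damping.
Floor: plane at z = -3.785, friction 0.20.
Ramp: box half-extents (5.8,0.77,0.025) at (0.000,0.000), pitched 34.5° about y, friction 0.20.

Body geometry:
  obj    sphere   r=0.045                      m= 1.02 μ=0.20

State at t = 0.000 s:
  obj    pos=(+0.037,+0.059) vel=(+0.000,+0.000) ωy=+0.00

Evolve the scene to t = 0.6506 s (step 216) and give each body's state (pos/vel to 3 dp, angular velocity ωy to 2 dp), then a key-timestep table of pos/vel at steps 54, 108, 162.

State at t = 0.6506 s:
  obj    pos=(+0.518,-0.271) vel=(+1.477,-1.015) ωy=+39.82

Key-timestep trajectory:
   step    t(s)  obj.x    obj.z    obj.vx   obj.vz 
     54  0.1627   +0.068  +0.038  +0.371  -0.256
    108  0.3253   +0.158  -0.024  +0.739  -0.508
    162  0.4880   +0.308  -0.127  +1.108  -0.762
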